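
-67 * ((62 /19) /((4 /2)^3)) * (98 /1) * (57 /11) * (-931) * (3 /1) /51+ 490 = 284435249/374 = 760522.06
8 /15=0.53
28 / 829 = 0.03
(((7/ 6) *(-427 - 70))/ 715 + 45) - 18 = 112351/4290 = 26.19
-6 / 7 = -0.86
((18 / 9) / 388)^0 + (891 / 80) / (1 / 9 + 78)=64259/56240 = 1.14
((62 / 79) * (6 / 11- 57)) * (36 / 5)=-1386072/4345 = -319.00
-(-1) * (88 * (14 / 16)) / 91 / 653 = 11/8489 = 0.00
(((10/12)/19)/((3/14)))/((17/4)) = 140/2907 = 0.05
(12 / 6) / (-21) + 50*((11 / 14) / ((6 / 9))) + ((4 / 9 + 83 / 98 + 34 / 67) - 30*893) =-789772631/29547 = -26729.37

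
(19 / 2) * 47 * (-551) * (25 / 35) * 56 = -9840860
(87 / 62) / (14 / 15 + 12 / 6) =0.48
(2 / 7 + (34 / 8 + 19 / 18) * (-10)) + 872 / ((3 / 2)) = 66599/126 = 528.56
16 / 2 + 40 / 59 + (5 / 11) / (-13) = 72921/8437 = 8.64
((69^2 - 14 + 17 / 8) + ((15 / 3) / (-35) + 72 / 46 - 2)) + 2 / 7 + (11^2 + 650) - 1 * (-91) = 7226753/1288 = 5610.83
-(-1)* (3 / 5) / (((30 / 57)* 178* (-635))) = -57/5651500 = 0.00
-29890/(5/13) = -77714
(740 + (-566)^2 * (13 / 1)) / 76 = 54807.47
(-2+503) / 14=35.79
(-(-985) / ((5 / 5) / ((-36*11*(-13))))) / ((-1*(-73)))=5070780/73 = 69462.74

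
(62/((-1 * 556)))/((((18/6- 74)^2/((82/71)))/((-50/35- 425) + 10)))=3704965/348247403 = 0.01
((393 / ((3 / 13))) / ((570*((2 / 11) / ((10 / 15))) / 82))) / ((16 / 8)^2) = 768053/3420 = 224.58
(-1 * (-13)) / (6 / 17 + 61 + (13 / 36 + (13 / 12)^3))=381888/1850261 = 0.21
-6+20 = 14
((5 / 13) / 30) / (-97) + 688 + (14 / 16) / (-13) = 1601507/2328 = 687.93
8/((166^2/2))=4/6889 = 0.00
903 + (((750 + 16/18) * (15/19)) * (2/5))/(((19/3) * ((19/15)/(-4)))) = 5382717/6859 = 784.77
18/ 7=2.57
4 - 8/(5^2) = 92/25 = 3.68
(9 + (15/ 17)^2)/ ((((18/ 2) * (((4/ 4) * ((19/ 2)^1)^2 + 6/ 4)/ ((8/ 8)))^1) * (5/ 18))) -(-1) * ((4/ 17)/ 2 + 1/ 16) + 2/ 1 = 2.22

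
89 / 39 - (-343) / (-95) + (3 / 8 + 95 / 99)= 5987/978120 = 0.01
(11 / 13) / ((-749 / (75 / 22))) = -75/19474 = 0.00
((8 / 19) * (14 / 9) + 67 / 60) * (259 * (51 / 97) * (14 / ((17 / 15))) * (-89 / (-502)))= 977662063/1850372 = 528.36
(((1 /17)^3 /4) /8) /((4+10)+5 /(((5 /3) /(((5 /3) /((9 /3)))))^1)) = 3/7389152 = 0.00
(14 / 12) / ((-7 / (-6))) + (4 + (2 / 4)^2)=21/4 = 5.25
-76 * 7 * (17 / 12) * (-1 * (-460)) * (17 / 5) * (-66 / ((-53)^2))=77796488/2809 = 27695.44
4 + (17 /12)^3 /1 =11825/1728 = 6.84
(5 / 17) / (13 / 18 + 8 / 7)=126/799 = 0.16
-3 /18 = -1/6 = -0.17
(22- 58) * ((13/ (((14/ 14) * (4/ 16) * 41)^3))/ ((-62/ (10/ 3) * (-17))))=-49920/36321367 = 0.00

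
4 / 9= 0.44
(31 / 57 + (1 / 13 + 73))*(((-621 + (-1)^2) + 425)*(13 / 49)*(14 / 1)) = -7091890/133 = -53322.48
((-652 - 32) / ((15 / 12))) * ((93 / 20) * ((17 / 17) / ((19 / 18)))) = -60264/25 = -2410.56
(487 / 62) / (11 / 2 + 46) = 0.15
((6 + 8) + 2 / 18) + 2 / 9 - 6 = 25/3 = 8.33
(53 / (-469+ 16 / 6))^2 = 25281/1957201 = 0.01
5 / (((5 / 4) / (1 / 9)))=4/9 = 0.44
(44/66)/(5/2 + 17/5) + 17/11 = 3229/1947 = 1.66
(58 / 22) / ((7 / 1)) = 29/77 = 0.38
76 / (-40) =-19/10 = -1.90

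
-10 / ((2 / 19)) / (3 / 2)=-190/3 = -63.33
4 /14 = 2/7 = 0.29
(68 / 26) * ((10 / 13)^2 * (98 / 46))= 166600/50531 = 3.30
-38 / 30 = -19/15 = -1.27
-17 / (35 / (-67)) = 1139/35 = 32.54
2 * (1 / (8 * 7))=1/28 = 0.04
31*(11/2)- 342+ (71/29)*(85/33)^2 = -9806333/63162 = -155.26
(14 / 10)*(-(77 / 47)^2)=-41503/11045 = -3.76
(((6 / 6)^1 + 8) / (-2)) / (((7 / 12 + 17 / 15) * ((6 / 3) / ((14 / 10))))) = -189/103 = -1.83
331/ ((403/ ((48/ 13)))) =15888/5239 = 3.03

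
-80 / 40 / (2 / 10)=-10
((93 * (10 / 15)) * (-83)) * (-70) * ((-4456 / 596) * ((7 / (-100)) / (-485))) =-140449778/361325 = -388.71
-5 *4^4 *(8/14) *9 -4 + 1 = -46101/7 = -6585.86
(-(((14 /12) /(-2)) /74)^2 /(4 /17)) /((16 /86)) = -35819/25233408 = 0.00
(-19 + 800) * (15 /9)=3905/3 = 1301.67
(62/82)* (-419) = -12989/41 = -316.80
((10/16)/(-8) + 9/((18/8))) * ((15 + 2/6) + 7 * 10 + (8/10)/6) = 160891/480 = 335.19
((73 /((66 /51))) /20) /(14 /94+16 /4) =58327/85800 = 0.68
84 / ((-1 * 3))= -28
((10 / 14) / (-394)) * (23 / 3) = -115/8274 = -0.01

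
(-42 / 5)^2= 70.56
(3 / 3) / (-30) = -1/30 = -0.03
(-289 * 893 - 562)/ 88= -258639/88 = -2939.08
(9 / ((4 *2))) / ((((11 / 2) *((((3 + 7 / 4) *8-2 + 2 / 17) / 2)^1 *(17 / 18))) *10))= 81/67540 = 0.00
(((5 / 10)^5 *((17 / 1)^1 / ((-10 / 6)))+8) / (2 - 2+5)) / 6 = 1229/4800 = 0.26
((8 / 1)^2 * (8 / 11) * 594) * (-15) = -414720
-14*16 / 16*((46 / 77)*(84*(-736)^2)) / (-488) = 523278336/671 = 779848.49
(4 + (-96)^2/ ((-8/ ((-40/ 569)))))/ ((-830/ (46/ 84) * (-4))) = 39721/2833620 = 0.01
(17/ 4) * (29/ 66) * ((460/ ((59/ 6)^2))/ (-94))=-170085/1799677 = -0.09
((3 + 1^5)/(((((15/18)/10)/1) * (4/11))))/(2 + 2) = 33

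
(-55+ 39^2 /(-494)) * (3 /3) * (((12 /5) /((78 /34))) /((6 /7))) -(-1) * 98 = 100457/3705 = 27.11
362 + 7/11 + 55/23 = 92352/253 = 365.03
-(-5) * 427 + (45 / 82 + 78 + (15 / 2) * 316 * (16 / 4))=958871/82 = 11693.55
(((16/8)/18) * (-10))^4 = 10000/6561 = 1.52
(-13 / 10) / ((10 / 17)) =-2.21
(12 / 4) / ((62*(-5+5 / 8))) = -12/1085 = -0.01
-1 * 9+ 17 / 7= -46/7 = -6.57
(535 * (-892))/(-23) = 20748.70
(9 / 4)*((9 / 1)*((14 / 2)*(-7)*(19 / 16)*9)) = -678699/64 = -10604.67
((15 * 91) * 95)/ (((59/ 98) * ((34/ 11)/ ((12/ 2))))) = 419368950/1003 = 418114.61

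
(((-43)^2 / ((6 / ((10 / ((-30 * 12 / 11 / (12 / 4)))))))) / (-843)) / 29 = 20339/1760184 = 0.01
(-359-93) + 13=-439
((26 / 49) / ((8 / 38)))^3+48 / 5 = 120523331/4705960 = 25.61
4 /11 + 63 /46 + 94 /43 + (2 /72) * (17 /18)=27814043/7049592 = 3.95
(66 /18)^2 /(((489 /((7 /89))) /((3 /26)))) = 847/3394638 = 0.00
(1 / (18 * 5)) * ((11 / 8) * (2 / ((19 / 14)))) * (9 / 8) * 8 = 77/380 = 0.20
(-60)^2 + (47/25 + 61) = 3662.88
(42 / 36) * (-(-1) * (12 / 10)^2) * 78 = 3276/25 = 131.04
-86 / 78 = -43/39 = -1.10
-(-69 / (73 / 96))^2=-43877376/5329 = -8233.70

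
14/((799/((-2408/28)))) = -1204/799 = -1.51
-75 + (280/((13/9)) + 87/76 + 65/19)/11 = -56279/988 = -56.96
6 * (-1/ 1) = -6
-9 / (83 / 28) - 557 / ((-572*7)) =-962777/332332 = -2.90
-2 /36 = -1/18 = -0.06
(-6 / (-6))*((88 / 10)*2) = 88/5 = 17.60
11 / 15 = 0.73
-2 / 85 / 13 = -2/1105 = 0.00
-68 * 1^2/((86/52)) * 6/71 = -10608/3053 = -3.47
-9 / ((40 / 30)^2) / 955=-81/15280 = -0.01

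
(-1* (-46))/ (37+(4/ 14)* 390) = 322/1039 = 0.31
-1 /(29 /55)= -55/29 = -1.90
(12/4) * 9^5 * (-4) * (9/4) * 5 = -7971615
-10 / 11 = -0.91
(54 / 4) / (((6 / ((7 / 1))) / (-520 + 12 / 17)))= -139041/17 = -8178.88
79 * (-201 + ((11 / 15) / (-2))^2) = -14281541/900 = -15868.38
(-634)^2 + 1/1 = 401957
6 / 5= 1.20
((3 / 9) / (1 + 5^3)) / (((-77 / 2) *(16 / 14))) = -1/16632 = 0.00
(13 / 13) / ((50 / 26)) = 13/25 = 0.52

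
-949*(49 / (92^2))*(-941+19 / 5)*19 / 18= 690028339/126960 = 5435.01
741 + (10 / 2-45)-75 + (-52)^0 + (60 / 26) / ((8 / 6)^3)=261237/416 = 627.97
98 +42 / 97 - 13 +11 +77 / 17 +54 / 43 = 7247987/70907 = 102.22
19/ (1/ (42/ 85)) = 9.39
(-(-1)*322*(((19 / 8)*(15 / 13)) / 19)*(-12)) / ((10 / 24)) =-17388/13 = -1337.54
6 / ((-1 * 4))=-3/2 = -1.50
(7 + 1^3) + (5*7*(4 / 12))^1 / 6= 179/18 = 9.94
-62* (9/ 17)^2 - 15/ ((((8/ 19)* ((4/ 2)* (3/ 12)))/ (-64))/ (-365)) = -481016622/289 = -1664417.38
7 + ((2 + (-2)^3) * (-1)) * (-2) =-5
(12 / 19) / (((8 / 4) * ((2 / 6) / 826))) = 14868/19 = 782.53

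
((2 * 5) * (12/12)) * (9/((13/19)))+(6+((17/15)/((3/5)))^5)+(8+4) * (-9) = 41132957/767637 = 53.58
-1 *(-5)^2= -25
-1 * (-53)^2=-2809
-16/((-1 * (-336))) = -1/21 = -0.05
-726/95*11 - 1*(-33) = -4851/95 = -51.06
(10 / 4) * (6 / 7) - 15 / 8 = 15/56 = 0.27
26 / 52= 1/2 = 0.50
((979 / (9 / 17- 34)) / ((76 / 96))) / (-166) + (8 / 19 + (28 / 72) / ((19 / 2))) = 5528377/8075817 = 0.68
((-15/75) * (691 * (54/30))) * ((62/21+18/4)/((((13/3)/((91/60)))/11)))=-7137339/1000 = -7137.34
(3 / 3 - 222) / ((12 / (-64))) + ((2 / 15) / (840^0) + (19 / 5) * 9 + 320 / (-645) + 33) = 160670/129 = 1245.50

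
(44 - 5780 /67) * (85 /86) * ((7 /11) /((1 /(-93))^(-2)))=-280840/91365153 = 0.00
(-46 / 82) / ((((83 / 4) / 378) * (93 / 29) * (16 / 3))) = -126063/210986 = -0.60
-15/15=-1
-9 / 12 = -3/4 = -0.75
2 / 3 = 0.67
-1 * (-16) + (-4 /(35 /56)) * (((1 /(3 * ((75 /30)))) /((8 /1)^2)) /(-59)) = 70801/4425 = 16.00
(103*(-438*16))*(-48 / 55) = 34647552/55 = 629955.49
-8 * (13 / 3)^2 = -1352/9 = -150.22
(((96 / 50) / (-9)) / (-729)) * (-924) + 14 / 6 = 37597/18225 = 2.06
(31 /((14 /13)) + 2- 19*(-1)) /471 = 697/6594 = 0.11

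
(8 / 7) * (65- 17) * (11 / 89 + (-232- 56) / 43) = -9661056/26789 = -360.64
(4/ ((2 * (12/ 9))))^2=9/4 = 2.25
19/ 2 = 9.50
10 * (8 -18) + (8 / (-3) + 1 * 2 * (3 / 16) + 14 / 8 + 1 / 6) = -803/8 = -100.38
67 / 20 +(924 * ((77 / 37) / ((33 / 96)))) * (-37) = -206972.65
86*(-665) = -57190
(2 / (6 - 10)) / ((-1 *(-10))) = -1/20 = -0.05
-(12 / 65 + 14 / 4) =-479/130 = -3.68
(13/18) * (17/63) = 221/1134 = 0.19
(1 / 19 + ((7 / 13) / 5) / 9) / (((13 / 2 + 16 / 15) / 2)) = 2872/168207 = 0.02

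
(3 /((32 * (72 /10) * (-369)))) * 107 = -535/141696 = 0.00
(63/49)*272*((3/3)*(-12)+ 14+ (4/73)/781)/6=6646320/57013 = 116.58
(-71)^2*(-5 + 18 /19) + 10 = -387967/19 = -20419.32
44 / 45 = 0.98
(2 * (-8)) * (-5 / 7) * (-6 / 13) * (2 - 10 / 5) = 0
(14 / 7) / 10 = 1/5 = 0.20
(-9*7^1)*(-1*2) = 126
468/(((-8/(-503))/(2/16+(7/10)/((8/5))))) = 529659/32 = 16551.84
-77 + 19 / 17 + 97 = 359/17 = 21.12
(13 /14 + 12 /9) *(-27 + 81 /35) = -2736/49 = -55.84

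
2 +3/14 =31/14 = 2.21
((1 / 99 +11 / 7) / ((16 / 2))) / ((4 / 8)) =274/693 = 0.40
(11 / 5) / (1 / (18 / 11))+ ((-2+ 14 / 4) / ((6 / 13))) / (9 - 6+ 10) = 77/20 = 3.85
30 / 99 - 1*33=-1079/33 = -32.70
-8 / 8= -1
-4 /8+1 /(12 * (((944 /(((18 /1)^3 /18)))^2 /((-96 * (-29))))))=93394/3481 = 26.83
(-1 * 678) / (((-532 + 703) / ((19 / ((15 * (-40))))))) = 113/900 = 0.13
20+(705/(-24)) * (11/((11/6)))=-625/4 = -156.25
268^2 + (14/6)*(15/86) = 6176899/86 = 71824.41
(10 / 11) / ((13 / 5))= 0.35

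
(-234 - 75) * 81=-25029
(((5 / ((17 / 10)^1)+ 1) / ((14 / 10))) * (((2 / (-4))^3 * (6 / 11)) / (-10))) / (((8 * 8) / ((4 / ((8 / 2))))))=201/670208 = 0.00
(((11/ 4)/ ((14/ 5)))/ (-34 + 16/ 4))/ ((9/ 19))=-209/3024 = -0.07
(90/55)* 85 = 1530/11 = 139.09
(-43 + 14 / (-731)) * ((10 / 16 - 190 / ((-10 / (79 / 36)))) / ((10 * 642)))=-95819009/337897440 = -0.28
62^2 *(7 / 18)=13454/9 = 1494.89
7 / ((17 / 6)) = 42/17 = 2.47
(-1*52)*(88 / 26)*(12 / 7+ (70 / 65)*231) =-44085.10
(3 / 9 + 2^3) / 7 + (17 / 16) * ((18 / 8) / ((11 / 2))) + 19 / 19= 19405/7392 = 2.63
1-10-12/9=-31/3 = -10.33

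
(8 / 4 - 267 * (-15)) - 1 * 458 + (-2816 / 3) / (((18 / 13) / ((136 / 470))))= 21273733/6345 = 3352.83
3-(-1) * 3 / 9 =10/3 = 3.33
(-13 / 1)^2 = 169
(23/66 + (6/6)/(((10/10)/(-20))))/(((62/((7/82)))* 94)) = -9079/31541136 = 0.00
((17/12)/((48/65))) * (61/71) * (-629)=-42397745/40896 = -1036.72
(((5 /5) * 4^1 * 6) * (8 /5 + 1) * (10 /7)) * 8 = 4992/7 = 713.14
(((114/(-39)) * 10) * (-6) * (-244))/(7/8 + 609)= -4450560/63427 = -70.17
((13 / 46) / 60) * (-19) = -0.09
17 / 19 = 0.89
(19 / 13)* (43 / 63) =817/819 = 1.00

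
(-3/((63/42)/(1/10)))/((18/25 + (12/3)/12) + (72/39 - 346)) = 195/334523 = 0.00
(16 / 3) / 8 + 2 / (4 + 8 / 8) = 16/15 = 1.07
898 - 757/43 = 37857/43 = 880.40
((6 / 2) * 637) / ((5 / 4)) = 7644/5 = 1528.80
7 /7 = 1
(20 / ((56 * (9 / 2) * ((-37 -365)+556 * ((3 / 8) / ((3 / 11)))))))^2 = 4/83448225 = 0.00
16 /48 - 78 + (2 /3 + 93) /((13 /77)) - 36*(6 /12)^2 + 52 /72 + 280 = 175231/234 = 748.85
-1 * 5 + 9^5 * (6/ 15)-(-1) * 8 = 118113/5 = 23622.60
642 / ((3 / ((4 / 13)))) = 856/13 = 65.85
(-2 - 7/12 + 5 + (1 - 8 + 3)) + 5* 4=221/12 = 18.42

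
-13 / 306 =-0.04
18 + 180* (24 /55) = 1062/11 = 96.55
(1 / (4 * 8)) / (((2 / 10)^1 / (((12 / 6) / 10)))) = 1/32 = 0.03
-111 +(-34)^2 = 1045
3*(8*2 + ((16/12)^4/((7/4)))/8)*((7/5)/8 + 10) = 93610/189 = 495.29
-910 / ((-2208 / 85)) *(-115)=-193375/48 = -4028.65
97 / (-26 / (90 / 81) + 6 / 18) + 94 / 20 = 428/865 = 0.49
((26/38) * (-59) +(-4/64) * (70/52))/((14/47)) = -15027639/110656 = -135.81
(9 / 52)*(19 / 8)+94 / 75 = 51929/31200 = 1.66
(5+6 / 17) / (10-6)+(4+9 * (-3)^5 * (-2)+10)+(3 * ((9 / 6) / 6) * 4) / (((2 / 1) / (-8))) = 297659/68 = 4377.34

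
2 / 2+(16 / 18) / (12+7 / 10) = 1223/1143 = 1.07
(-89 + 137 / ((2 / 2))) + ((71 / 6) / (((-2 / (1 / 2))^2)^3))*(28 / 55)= 16220657/337920 = 48.00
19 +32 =51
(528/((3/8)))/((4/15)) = 5280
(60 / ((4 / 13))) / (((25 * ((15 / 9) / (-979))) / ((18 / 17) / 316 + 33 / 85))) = -602381637/335750 = -1794.14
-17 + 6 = -11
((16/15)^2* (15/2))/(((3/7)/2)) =1792/45 = 39.82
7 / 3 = 2.33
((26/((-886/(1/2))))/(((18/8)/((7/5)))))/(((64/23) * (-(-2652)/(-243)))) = 1449/4819840 = 0.00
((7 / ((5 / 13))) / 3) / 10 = 91/150 = 0.61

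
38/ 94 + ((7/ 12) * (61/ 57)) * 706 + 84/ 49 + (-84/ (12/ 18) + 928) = 140068309/112518 = 1244.85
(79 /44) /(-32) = -79/1408 = -0.06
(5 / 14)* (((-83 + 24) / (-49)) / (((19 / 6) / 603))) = 533655/6517 = 81.89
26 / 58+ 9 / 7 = 352/203 = 1.73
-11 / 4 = -2.75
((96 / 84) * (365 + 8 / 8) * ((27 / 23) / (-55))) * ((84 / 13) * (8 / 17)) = -7589376/279565 = -27.15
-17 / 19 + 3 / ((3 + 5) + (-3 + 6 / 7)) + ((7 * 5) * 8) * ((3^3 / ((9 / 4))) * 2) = 5234582/779 = 6719.62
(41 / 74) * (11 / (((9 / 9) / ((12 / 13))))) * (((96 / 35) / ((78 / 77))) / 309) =158752/3220295 = 0.05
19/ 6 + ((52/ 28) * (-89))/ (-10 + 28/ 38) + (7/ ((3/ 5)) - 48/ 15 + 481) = 9433609/18480 = 510.48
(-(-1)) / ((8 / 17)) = 17/8 = 2.12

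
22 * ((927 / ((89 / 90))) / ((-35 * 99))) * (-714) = 378216/89 = 4249.62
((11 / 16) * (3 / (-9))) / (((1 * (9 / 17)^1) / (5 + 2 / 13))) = -12529/5616 = -2.23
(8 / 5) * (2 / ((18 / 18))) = 16/5 = 3.20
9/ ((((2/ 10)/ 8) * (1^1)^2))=360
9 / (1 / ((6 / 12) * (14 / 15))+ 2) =63/29 = 2.17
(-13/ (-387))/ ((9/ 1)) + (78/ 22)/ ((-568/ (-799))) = 108614987/21761784 = 4.99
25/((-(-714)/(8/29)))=100/10353 = 0.01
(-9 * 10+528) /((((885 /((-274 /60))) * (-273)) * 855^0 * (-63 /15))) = -10001/5073705 = 0.00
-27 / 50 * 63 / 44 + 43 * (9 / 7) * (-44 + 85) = 34895493/15400 = 2265.94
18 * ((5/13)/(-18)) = -5/13 = -0.38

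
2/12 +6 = 37/6 = 6.17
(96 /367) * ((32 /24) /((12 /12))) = 128/367 = 0.35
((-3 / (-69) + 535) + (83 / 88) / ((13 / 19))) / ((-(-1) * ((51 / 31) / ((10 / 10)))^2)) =198.19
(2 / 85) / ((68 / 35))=7/578 = 0.01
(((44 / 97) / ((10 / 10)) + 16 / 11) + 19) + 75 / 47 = 1128548/50149 = 22.50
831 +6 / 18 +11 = 842.33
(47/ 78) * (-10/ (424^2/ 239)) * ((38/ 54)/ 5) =-213427/189304128 = 0.00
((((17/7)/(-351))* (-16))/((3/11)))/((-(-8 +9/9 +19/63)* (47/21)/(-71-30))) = -2.73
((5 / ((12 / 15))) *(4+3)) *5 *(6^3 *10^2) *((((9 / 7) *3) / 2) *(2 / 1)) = 18225000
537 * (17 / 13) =9129/13 = 702.23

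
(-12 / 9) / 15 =-4/45 = -0.09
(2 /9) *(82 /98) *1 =82/441 = 0.19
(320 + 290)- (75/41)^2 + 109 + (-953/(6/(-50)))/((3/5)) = 211076251/15129 = 13951.76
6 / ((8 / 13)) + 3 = 51/4 = 12.75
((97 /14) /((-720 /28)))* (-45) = 97/8 = 12.12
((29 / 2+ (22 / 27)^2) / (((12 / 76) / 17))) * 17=121400519/4374 = 27755.03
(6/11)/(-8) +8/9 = 325/396 = 0.82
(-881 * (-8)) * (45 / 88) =39645/11 = 3604.09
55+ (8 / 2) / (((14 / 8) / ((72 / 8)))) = 529/7 = 75.57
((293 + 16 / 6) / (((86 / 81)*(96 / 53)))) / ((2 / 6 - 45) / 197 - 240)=-250051509/390712448 = -0.64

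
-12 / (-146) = 6/73 = 0.08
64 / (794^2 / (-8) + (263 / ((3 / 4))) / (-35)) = -13440/16551049 = 0.00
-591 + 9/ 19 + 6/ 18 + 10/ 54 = -302674/513 = -590.01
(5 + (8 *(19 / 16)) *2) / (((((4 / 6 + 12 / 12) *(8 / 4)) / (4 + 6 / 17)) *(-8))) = -333/85 = -3.92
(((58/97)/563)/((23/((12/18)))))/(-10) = -58/18840795 = 0.00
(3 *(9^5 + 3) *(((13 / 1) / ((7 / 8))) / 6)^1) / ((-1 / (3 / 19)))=-69264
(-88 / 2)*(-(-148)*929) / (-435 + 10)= 6049648/425 = 14234.47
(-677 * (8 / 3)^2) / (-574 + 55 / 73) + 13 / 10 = 36525539/3766230 = 9.70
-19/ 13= -1.46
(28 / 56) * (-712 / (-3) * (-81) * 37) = -355644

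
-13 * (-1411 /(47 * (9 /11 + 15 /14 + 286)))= 2824822/2083745 = 1.36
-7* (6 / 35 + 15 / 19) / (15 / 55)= -2343/95 = -24.66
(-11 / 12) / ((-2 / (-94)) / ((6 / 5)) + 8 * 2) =-517/9034 = -0.06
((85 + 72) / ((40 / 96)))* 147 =55389.60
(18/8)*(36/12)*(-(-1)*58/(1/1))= 783/2 = 391.50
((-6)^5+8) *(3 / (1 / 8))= -186432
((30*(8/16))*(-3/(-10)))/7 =9/14 = 0.64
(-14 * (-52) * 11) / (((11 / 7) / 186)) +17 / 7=6635009/7 = 947858.43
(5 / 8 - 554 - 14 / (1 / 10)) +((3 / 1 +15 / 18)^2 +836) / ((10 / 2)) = -37673/72 = -523.24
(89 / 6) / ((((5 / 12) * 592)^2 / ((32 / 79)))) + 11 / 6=1.83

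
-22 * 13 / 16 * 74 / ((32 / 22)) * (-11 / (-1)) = -640211/64 = -10003.30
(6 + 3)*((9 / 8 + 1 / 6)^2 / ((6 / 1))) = 961/384 = 2.50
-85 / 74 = -1.15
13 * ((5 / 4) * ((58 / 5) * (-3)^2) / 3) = 1131/2 = 565.50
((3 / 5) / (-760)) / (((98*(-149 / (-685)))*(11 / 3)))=-1233/122072720 = 0.00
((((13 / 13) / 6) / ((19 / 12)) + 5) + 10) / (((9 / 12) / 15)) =5740/19 = 302.11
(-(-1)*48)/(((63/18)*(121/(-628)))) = -60288/847 = -71.18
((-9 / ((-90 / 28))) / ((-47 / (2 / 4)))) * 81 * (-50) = 5670/47 = 120.64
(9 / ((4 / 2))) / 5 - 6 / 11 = 39/110 = 0.35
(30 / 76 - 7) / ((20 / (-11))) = 2761/760 = 3.63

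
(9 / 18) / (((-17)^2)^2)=1/167042 = 0.00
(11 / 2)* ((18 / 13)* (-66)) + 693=2475/13 = 190.38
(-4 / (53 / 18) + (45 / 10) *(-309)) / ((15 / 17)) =-836043/530 = -1577.44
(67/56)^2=4489/3136 = 1.43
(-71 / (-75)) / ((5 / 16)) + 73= 28511/375 = 76.03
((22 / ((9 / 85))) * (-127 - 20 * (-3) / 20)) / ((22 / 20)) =-210800/9 = -23422.22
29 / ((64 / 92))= 667/16 = 41.69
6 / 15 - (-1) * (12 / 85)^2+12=89734/7225 = 12.42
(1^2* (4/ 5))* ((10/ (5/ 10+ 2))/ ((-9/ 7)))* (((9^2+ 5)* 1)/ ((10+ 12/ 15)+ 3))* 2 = -19264/621 = -31.02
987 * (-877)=-865599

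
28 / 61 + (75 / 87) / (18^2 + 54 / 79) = 837931/1814994 = 0.46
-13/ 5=-2.60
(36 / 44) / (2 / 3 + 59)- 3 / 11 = -510/1969 = -0.26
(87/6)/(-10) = -29/20 = -1.45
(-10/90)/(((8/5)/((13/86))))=-0.01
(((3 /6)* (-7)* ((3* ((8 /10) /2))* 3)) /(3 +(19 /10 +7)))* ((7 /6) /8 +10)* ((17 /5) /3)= -487/40 = -12.18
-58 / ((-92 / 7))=203/46 = 4.41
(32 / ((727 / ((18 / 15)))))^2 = 36864/13213225 = 0.00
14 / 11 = 1.27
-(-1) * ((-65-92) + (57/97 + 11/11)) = -15075/97 = -155.41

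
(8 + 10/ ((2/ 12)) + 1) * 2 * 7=966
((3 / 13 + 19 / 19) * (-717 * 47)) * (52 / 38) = -1078368/19 = -56756.21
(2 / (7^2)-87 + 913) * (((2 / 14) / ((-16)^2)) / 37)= 10119/812224 = 0.01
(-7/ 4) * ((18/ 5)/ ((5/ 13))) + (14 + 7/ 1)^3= 462231/50 = 9244.62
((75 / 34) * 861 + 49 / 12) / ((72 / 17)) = 388283/864 = 449.40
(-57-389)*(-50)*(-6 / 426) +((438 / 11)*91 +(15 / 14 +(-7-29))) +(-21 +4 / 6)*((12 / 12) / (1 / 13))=98737567/32802 = 3010.11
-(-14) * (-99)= -1386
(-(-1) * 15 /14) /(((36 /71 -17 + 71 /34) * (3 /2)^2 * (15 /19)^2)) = -1742908/32860485 = -0.05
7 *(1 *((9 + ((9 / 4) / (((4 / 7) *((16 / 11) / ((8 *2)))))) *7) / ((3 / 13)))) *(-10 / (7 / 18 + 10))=-6818175/748 = -9115.21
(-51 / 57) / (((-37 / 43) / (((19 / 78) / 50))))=731/144300 = 0.01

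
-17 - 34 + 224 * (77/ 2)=8573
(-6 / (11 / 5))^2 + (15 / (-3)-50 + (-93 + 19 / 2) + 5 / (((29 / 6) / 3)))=-898013/7018 = -127.96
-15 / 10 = -3/2 = -1.50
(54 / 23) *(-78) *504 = -2122848/23 = -92297.74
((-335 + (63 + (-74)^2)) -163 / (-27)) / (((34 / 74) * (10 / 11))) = 57253097/4590 = 12473.44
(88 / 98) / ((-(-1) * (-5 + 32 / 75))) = -3300/16807 = -0.20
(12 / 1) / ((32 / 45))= 135/8 = 16.88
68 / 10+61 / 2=373/10 = 37.30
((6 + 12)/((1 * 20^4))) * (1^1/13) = 9/1040000 = 0.00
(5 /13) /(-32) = -5/416 = -0.01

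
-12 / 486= -2/81 = -0.02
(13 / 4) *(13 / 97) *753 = 127257/388 = 327.98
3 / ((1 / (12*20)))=720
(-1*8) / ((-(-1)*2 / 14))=-56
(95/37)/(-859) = -95/31783 = 0.00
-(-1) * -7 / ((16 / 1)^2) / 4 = -7/1024 = -0.01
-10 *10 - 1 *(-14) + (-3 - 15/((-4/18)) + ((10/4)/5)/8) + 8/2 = -279/16 = -17.44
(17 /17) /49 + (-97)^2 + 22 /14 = 461119/49 = 9410.59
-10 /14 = -5/7 = -0.71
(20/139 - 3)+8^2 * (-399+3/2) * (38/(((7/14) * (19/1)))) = -14145037/139 = -101762.86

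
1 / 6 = 0.17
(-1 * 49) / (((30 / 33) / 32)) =-8624/5 = -1724.80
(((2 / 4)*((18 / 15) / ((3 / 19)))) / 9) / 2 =19/90 = 0.21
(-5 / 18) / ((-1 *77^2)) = 5/106722 = 0.00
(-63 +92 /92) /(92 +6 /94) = -2914/4327 = -0.67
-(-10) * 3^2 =90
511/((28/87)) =1587.75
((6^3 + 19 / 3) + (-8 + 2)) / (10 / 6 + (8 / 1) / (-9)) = 1947/7 = 278.14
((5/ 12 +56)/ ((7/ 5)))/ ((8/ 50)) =84625/336 = 251.86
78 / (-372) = -13/62 = -0.21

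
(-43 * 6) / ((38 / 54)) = -6966/19 = -366.63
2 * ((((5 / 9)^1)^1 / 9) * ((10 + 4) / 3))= 140/243 = 0.58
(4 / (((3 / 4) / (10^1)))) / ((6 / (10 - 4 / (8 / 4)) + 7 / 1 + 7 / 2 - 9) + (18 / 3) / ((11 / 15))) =7040/1377 = 5.11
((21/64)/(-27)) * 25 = -175/576 = -0.30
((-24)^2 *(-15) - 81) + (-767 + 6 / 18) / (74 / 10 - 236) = -8717.65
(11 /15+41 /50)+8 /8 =383/150 = 2.55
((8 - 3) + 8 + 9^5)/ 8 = 29531/4 = 7382.75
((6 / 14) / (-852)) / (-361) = 1/717668 = 0.00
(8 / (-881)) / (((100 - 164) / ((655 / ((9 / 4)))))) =0.04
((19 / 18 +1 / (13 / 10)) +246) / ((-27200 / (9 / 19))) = -57991/13436800 = 0.00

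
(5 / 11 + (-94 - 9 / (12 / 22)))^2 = 5861241/484 = 12110.00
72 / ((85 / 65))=936/17 = 55.06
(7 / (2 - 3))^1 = -7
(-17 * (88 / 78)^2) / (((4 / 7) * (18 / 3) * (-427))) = 4114/278343 = 0.01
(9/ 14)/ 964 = 9/13496 = 0.00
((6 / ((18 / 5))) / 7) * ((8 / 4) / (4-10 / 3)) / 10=1/14 = 0.07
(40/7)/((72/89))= 445/63 = 7.06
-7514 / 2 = -3757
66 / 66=1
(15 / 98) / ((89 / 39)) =585/8722 = 0.07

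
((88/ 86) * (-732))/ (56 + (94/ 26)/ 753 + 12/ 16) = -20674368/1566533 = -13.20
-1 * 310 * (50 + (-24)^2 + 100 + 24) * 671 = -156007500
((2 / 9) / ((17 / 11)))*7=154/153 = 1.01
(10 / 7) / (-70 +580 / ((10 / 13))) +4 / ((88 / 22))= 2399/2394 = 1.00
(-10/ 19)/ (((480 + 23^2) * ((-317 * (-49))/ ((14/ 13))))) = -20/553025837 = 0.00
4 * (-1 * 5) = -20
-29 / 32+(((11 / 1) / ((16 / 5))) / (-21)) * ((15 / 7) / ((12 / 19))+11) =-30691/9408 = -3.26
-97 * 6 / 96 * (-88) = 1067/2 = 533.50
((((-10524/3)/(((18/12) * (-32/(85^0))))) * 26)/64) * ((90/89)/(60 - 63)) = -57005/5696 = -10.01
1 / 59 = 0.02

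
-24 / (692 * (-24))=1/692 = 0.00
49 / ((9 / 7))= 343/9 = 38.11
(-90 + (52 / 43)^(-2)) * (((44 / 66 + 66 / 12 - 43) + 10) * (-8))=-19173.21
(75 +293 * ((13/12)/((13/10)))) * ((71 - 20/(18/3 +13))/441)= 848345/16758 = 50.62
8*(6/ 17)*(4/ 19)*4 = 768/323 = 2.38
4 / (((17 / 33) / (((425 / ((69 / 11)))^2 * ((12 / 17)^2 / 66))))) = 2420000/8993 = 269.10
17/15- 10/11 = 37/165 = 0.22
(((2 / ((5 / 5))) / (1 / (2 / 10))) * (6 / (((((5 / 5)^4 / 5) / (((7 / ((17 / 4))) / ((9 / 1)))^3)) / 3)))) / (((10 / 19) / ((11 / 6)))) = 4587968/5969295 = 0.77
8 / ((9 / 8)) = 64/9 = 7.11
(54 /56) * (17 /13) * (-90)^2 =929475/91 = 10214.01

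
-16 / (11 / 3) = -48/11 = -4.36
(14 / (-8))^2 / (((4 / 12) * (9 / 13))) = 637/48 = 13.27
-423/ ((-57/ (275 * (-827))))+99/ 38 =-64133751/38 = -1687730.29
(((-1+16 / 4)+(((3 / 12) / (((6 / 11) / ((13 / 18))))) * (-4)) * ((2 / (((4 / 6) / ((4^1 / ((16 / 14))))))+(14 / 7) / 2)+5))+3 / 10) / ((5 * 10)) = -6677/18000 = -0.37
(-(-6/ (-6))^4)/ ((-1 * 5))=1/5 = 0.20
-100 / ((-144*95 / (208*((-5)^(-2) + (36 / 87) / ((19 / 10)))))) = 184652/471105 = 0.39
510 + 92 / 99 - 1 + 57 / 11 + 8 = 4708/9 = 523.11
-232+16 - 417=-633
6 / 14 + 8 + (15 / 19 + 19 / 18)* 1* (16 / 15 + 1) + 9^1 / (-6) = 192866/17955 = 10.74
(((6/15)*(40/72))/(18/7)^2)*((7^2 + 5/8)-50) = -0.01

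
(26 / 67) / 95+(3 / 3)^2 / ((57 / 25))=8453/19095 = 0.44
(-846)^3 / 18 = -33638652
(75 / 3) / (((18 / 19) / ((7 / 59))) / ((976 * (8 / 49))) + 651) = 1854400/48292293 = 0.04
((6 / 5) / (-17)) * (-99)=6.99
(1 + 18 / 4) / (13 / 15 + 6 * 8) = 165/1466 = 0.11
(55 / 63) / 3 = 55/189 = 0.29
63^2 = 3969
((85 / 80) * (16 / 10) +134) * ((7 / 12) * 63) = 199479/40 = 4986.98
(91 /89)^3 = 753571/704969 = 1.07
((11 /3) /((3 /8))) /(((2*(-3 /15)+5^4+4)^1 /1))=440/28287 = 0.02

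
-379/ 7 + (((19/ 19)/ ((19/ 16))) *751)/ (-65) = -552177/8645 = -63.87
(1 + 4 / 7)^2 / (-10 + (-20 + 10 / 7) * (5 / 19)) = -209/1260 = -0.17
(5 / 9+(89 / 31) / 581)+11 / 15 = 1048643/810495 = 1.29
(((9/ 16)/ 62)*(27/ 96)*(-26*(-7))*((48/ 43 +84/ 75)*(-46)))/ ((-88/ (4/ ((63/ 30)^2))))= 1617291/3284512 = 0.49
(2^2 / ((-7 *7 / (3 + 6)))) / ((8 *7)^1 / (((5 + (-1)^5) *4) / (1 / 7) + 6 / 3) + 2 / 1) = -1026/3479 = -0.29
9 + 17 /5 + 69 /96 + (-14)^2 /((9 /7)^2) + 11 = 1849219/12960 = 142.69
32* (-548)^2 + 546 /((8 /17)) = 38443553/4 = 9610888.25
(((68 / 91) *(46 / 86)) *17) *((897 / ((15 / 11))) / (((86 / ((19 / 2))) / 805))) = 734898967/1849 = 397457.53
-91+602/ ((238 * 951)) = -1471154/16167 = -91.00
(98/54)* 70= 3430/27 = 127.04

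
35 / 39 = 0.90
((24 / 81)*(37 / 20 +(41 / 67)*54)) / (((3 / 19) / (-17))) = -1113.19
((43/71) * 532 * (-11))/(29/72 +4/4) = -18117792/7171 = -2526.54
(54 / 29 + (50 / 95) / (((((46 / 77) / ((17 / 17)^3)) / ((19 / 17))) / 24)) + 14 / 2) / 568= 368447/6440552 = 0.06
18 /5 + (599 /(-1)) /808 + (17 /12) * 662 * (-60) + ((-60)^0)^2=-227315211/4040 = -56266.14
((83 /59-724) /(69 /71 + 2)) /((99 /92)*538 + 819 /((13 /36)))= -15471042/181145399 = -0.09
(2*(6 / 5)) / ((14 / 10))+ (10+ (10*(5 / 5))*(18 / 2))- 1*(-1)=719/7 = 102.71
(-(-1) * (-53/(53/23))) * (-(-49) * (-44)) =49588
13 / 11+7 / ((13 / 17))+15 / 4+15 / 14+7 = 88717/4004 = 22.16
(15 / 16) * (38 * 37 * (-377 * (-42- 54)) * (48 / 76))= 30129840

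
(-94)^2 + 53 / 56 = 8836.95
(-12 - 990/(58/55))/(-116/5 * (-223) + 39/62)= -8547630/46516319 = -0.18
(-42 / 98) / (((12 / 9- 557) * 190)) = 9/2217110 = 0.00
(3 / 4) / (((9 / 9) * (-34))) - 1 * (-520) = 70717/136 = 519.98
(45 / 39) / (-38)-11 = -5449/494 = -11.03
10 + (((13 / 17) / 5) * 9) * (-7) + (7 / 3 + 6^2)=38.70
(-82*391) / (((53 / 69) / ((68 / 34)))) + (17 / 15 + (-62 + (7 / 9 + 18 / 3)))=-199234022/2385 = -83536.28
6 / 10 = 3/5 = 0.60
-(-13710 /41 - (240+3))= 23673/41 = 577.39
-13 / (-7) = 13/7 = 1.86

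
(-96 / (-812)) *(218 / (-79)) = -5232/16037 = -0.33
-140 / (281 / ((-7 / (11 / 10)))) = 9800/3091 = 3.17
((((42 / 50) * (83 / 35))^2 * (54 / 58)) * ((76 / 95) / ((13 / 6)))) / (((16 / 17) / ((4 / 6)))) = 28458459/29453125 = 0.97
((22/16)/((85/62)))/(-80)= -341/27200 = -0.01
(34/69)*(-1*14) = -476/69 = -6.90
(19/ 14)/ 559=19/7826 = 0.00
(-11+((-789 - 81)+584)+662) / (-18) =-365/18 = -20.28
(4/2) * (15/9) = 3.33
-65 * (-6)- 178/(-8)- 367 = 181/4 = 45.25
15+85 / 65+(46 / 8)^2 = 10269/208 = 49.37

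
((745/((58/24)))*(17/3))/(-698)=-25330/10121 = -2.50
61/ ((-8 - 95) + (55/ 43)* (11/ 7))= -18361/30398 = -0.60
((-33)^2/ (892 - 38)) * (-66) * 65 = -2335905/427 = -5470.50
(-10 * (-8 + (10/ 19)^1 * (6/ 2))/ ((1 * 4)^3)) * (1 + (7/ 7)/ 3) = 305/228 = 1.34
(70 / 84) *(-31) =-155/6 = -25.83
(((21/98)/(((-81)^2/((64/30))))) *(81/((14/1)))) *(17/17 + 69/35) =832/694575 = 0.00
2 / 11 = 0.18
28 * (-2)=-56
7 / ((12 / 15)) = 35/4 = 8.75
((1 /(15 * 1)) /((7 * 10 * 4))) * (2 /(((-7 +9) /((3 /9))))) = 1/12600 = 0.00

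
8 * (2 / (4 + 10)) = 8/7 = 1.14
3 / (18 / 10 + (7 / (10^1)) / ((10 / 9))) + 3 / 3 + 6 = 8.23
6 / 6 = 1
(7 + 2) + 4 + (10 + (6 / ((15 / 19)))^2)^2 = 4604.42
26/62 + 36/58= 935/899 = 1.04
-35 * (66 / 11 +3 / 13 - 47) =18550/13 = 1426.92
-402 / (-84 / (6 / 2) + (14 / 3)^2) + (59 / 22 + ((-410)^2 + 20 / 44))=51795665/308 = 168167.74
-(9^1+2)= -11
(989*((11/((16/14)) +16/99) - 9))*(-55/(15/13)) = -8009911/216 = -37082.92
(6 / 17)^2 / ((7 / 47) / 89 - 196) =-50196/78979943 = 0.00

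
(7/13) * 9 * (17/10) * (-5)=-1071/26 = -41.19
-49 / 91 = -7/13 = -0.54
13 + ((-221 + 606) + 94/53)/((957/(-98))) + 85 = 987252/16907 = 58.39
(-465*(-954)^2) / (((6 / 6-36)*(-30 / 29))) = -409097142/35 = -11688489.77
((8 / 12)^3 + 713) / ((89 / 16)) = 308144/2403 = 128.23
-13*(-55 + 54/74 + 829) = -372645/37 = -10071.49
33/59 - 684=-40323/59 = -683.44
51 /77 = 0.66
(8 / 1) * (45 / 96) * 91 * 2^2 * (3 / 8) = 4095/8 = 511.88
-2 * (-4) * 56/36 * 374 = 41888/9 = 4654.22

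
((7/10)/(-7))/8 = -1/80 = -0.01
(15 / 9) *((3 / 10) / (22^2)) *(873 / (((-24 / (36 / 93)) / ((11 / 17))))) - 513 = -47582649/92752 = -513.01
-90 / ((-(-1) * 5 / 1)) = -18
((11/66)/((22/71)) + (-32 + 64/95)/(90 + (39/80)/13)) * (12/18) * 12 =2287690/1505427 = 1.52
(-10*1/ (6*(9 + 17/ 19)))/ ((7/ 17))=-1615/3948 = -0.41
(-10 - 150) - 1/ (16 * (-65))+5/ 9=-1492391/9360 = -159.44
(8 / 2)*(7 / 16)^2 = 49/64 = 0.77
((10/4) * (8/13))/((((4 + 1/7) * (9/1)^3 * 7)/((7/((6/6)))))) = 140/274833 = 0.00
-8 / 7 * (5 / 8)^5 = -3125/28672 = -0.11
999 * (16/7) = 15984/7 = 2283.43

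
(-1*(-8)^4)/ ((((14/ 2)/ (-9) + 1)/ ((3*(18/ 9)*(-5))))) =552960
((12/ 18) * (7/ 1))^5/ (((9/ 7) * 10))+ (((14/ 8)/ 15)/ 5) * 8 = 9422126/54675 = 172.33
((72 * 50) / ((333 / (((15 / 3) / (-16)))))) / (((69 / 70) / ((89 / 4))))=-389375/5106 = -76.26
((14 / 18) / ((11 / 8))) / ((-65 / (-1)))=56/6435 = 0.01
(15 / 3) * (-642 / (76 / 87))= -139635/38 = -3674.61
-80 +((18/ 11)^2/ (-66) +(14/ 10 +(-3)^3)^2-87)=16248829/33275 = 488.32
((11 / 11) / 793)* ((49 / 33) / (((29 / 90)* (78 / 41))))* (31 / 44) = 311395/144697124 = 0.00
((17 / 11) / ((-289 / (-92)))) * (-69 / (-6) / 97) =0.06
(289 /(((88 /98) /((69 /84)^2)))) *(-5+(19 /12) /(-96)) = -1089.38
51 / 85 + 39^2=7608/5 = 1521.60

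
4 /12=1/3 = 0.33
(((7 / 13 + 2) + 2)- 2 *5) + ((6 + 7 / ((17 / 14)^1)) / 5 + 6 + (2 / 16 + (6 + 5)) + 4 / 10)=127441/8840 = 14.42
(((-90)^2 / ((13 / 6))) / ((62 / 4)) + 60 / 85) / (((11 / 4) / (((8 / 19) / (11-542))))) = -17677184/253439043 = -0.07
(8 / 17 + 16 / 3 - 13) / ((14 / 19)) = -6973/714 = -9.77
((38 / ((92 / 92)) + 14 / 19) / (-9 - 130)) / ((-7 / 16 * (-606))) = -5888/5601561 = 0.00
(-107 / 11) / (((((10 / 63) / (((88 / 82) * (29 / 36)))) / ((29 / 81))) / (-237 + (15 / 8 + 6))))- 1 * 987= 297465679/88560 = 3358.92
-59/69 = -0.86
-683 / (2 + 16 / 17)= -11611/50 = -232.22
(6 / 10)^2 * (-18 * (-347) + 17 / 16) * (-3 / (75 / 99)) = -89058123/10000 = -8905.81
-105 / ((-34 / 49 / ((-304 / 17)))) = -782040/289 = -2706.02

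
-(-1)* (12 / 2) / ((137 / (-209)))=-1254/137 = -9.15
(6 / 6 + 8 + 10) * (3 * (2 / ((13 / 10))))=1140/13 = 87.69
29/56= 0.52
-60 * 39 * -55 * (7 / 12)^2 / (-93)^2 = 175175/34596 = 5.06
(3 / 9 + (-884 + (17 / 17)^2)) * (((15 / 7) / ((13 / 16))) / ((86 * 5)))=-21184/3913 = -5.41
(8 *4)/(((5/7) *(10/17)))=1904/25 = 76.16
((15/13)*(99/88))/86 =135/8944 = 0.02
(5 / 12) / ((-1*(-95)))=1/228 = 0.00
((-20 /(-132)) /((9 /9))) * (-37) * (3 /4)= -185/44 = -4.20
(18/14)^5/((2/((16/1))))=28.11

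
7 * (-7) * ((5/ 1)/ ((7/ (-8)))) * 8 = 2240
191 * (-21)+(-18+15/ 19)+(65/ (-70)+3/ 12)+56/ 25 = -53554433/13300 = -4026.65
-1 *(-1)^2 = -1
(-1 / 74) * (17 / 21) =-17/1554 = -0.01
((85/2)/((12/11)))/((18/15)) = 4675/144 = 32.47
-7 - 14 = -21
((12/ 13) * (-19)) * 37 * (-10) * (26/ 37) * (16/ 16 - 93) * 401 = -168227520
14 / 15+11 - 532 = -7801/15 = -520.07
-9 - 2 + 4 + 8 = 1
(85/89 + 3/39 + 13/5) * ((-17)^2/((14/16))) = 48577432/40495 = 1199.59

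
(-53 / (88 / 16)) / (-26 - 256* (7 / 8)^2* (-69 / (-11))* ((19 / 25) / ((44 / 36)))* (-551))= -14575/637083077 = 0.00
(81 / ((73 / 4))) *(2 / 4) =2.22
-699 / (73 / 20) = -13980/73 = -191.51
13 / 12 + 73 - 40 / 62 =27319/372 = 73.44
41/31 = 1.32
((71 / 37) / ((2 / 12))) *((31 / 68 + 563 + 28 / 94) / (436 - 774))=-383774241/19984588 = -19.20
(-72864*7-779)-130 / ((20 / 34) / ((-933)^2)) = -192888896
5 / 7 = 0.71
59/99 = 0.60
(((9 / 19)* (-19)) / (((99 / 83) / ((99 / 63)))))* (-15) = 177.86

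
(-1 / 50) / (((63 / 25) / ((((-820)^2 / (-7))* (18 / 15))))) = 134480/147 = 914.83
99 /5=19.80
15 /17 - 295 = -5000/17 = -294.12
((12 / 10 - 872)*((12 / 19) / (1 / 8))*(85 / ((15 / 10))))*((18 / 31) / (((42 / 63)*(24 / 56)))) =-298440576/589 = -506690.28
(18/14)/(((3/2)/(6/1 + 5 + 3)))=12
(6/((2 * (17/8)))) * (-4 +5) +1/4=113/68 = 1.66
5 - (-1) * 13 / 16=93/16 = 5.81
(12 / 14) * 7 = 6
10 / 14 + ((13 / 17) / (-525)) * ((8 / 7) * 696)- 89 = -1862678/20825 = -89.44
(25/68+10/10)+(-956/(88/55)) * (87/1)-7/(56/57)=-7070403/136 = -51988.26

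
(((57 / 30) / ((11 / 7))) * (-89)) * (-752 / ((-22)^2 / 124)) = 137972072/6655 = 20732.09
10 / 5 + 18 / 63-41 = -38.71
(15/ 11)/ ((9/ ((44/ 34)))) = 10/51 = 0.20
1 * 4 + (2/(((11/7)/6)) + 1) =139/11 = 12.64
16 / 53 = 0.30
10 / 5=2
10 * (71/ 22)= 355/11 = 32.27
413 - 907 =-494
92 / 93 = 0.99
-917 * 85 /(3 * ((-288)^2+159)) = -0.31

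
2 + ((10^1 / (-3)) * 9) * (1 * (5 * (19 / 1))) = -2848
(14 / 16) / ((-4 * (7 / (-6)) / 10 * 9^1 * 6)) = 5/144 = 0.03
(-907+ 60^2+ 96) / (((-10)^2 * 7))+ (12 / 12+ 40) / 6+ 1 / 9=68851/6300 = 10.93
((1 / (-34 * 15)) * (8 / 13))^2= 16/10989225 = 0.00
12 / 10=6/5 = 1.20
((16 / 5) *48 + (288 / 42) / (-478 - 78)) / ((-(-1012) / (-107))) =-19987707/1230845 = -16.24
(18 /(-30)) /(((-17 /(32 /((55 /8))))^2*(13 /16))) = -3145728/56824625 = -0.06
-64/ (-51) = 64/51 = 1.25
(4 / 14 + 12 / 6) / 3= 16/21 = 0.76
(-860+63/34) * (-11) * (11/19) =3530417/646 = 5465.04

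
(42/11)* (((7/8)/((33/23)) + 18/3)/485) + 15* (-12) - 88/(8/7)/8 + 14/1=-16485599/93896 = -175.57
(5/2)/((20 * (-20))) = -1/160 = -0.01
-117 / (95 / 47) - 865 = -87674/95 = -922.88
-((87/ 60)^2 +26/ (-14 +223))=-186169/83600 = -2.23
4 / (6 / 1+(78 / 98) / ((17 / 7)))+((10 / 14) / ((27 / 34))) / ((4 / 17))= 422671/94878 = 4.45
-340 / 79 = -4.30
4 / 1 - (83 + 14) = -93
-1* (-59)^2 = -3481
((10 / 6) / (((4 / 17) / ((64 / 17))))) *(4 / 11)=320/33 = 9.70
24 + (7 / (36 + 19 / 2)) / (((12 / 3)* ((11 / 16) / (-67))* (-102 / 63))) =63972/2431 = 26.32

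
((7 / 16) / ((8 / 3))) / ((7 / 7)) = 21/128 = 0.16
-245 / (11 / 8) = -1960/11 = -178.18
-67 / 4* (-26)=871/2 = 435.50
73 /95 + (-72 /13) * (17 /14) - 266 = -2351067/8645 = -271.96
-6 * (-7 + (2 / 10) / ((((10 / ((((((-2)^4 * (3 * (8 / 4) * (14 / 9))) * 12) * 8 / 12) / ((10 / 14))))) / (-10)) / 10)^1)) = 100562/5 = 20112.40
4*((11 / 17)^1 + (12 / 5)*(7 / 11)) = 8132/935 = 8.70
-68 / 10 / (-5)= 34/25 = 1.36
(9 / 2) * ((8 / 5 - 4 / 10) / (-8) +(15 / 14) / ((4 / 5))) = 5.35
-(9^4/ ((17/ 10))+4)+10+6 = -65406/17 = -3847.41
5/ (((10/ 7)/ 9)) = 63/2 = 31.50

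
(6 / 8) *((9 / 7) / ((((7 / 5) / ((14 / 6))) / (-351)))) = -15795/28 = -564.11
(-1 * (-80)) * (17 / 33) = 1360/33 = 41.21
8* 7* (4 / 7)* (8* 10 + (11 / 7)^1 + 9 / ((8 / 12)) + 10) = 23536/7 = 3362.29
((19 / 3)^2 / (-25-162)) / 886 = -361/1491138 = 0.00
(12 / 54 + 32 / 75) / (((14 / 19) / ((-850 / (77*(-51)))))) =2774/14553 = 0.19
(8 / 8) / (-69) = -1/69 = -0.01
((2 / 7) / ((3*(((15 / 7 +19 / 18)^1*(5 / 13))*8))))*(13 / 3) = 13/310 = 0.04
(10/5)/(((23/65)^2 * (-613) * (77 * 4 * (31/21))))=-12675/221156914 = 0.00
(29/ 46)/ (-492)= -29/22632 = 0.00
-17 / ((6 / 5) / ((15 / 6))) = -425/12 = -35.42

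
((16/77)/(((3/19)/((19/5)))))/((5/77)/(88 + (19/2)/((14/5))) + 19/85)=83757776/3755717 = 22.30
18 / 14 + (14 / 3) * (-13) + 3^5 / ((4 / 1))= 115/84 = 1.37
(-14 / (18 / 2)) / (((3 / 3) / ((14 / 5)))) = -196/45 = -4.36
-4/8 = -1/2 = -0.50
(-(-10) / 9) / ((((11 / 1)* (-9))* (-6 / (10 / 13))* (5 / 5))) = 50/34749 = 0.00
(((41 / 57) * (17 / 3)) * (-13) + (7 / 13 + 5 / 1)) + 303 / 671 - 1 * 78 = -186451556/1491633 = -125.00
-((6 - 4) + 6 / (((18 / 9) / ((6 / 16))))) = -25/8 = -3.12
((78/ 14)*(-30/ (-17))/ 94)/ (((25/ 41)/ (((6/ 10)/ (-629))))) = -14391/87949925 = 0.00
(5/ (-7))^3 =-0.36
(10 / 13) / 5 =2/13 = 0.15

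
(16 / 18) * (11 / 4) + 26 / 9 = 16/3 = 5.33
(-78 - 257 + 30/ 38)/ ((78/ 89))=-282575/741 = -381.34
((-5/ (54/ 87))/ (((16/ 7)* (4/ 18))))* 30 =-15225/32 = -475.78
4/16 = 1/4 = 0.25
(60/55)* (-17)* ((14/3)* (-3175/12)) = 755650/33 = 22898.48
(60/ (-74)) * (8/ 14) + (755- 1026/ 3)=106847/259 = 412.54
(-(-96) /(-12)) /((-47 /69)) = 552/47 = 11.74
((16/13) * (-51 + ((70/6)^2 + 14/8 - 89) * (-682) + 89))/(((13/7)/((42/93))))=-469721840/47151 = -9962.08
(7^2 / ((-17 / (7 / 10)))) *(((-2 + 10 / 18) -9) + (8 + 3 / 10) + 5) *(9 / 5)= -88151/8500 = -10.37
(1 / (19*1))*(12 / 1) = 12/19 = 0.63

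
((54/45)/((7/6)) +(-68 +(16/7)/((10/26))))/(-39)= 712/455 = 1.56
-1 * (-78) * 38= 2964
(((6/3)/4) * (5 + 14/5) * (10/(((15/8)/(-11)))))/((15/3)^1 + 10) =-1144/75 = -15.25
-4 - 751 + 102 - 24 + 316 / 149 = -100557/149 = -674.88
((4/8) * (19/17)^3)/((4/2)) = 6859/19652 = 0.35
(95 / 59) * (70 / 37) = 6650/2183 = 3.05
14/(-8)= -7/4 = -1.75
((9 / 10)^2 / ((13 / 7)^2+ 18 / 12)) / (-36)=-441/97000 = 0.00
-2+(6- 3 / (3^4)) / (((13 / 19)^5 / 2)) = 77.53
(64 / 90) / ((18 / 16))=256/405 = 0.63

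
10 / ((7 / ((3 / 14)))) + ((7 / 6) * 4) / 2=388/147 = 2.64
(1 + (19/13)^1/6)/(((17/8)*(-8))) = -97/1326 = -0.07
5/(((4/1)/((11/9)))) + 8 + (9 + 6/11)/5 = 4529/396 = 11.44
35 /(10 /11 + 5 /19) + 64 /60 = 3247/105 = 30.92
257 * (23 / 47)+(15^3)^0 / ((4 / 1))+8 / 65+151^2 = 280169639/12220 = 22927.14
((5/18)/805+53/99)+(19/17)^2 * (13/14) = 1115801/658053 = 1.70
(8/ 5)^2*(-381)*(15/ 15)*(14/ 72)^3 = -7.17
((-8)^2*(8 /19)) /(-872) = -64/2071 = -0.03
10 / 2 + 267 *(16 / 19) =4367/19 = 229.84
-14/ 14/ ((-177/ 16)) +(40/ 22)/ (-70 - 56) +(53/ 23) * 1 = 2238449/940401 = 2.38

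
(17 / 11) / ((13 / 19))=323/143 = 2.26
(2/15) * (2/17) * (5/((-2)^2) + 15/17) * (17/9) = 29/459 = 0.06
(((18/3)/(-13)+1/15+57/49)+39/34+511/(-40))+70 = 15370367/259896 = 59.14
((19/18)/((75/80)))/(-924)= -38/31185 = 0.00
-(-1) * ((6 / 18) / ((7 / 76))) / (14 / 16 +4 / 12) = 608/203 = 3.00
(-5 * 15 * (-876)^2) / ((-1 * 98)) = 28776600/49 = 587277.55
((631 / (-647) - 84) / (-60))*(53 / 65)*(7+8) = 2913887/168220 = 17.32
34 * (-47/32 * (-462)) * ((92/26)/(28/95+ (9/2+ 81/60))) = 80656653/6071 = 13285.56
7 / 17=0.41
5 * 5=25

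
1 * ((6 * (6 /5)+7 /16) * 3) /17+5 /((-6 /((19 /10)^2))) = -1355/816 = -1.66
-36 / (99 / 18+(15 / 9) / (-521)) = -112536/17183 = -6.55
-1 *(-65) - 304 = -239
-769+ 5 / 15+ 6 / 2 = -2297/3 = -765.67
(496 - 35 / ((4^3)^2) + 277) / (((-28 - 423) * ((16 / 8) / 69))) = -218465937/3694592 = -59.13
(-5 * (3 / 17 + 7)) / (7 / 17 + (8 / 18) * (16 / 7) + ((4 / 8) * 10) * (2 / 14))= -19215/1147 = -16.75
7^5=16807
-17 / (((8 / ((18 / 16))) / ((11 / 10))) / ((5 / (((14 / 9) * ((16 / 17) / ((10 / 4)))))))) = -1287495/57344 = -22.45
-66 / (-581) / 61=66/35441 = 0.00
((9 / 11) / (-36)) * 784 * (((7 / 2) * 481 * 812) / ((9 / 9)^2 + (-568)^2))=-9239048/122375 = -75.50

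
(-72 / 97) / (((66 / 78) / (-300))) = 263.17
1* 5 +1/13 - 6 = -12/13 = -0.92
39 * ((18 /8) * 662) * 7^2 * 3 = 17078607/2 = 8539303.50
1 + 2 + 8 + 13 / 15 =178/15 = 11.87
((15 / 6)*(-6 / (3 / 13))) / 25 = -2.60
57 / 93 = 19/31 = 0.61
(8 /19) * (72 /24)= 24/19 = 1.26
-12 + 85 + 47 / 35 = 2602/35 = 74.34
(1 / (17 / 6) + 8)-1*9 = -11/17 = -0.65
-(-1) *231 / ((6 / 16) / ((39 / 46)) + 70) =364/111 = 3.28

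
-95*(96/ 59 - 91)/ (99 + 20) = 500935/7021 = 71.35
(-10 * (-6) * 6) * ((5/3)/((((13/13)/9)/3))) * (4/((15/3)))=12960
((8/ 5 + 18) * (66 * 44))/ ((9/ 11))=1043504/15 = 69566.93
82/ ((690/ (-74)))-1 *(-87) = 26981/345 = 78.21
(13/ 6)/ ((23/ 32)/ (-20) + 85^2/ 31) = 0.01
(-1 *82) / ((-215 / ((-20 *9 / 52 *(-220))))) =162360/559 = 290.45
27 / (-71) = -27/71 = -0.38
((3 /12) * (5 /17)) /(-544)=-5/36992 = 0.00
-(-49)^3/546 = 16807/78 = 215.47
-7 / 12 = -0.58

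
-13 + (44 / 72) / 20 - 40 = -19069/360 = -52.97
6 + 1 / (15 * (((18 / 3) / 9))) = 61/10 = 6.10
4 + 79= 83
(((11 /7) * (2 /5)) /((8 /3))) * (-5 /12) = -11/112 = -0.10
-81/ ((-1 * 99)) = 9/11 = 0.82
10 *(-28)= -280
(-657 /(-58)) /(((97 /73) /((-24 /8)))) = -143883/5626 = -25.57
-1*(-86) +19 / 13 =1137/13 = 87.46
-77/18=-4.28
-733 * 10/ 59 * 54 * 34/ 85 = -158328/59 = -2683.53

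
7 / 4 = 1.75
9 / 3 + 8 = 11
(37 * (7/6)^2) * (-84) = -12691/3 = -4230.33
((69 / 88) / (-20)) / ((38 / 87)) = -0.09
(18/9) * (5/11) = 0.91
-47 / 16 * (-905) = 42535/16 = 2658.44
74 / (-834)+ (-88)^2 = 3229211/417 = 7743.91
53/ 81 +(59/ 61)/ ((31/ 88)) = 520775/153171 = 3.40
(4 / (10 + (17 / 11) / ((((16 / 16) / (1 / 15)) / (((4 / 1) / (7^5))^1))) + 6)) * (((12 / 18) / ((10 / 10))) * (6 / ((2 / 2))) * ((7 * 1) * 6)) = 465890040/11092637 = 42.00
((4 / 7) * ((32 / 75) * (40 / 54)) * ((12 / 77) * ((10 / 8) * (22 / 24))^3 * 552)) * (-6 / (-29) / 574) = 278300/33033987 = 0.01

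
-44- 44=-88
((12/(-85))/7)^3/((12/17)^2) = -12/728875 = 0.00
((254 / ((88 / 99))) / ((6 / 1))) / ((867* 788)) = 127/1821856 = 0.00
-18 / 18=-1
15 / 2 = 7.50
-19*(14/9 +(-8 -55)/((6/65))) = 12937.94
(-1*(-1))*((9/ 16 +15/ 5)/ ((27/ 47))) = 893/144 = 6.20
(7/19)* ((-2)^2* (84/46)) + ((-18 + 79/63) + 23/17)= -5944886/468027 = -12.70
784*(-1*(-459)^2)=-165173904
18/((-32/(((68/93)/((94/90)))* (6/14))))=-6885/40796 = -0.17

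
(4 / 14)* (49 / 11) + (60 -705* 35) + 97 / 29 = -7850712/319 = -24610.38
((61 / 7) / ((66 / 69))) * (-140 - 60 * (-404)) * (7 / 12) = 8453075/66 = 128076.89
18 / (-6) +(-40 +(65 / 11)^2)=-978/121 = -8.08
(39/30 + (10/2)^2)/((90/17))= 4471/900 = 4.97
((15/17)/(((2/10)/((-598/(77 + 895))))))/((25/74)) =-11063/1377 = -8.03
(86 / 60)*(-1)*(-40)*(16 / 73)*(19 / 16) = 3268/219 = 14.92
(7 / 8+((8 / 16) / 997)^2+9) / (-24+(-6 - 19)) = -78526713/389651528 = -0.20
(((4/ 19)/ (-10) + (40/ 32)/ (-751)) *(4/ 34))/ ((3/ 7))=-0.01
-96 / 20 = -24/5 = -4.80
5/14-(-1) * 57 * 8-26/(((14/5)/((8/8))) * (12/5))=38009/84 = 452.49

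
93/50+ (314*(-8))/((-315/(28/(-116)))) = -847/13050 = -0.06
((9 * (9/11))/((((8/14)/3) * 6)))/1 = 567/88 = 6.44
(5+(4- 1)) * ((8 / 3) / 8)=8/3 = 2.67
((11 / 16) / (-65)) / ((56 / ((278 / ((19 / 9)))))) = -13761/553280 = -0.02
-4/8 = -1/2 = -0.50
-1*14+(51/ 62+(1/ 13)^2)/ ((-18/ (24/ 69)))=-15199984/1084473 = -14.02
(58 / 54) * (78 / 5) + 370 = 17404/45 = 386.76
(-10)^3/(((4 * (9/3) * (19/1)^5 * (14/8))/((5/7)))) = -5000/363986553 = 0.00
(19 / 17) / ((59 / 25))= 475/1003 = 0.47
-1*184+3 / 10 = -1837/10 = -183.70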